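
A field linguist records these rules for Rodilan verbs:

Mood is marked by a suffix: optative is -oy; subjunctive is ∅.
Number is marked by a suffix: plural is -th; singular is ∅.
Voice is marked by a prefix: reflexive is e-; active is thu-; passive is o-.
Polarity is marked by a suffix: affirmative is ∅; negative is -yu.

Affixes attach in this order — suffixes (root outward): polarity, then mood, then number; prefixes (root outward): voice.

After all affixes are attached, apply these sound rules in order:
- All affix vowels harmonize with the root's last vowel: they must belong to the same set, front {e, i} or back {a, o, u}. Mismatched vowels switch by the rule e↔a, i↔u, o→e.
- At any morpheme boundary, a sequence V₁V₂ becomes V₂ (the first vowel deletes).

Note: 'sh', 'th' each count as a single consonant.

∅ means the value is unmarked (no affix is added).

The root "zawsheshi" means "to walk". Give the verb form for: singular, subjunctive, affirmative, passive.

ezawsheshi

polarity = affirmative: zero marking, form stays zawsheshi.
mood = subjunctive: zero marking, form stays zawsheshi.
Attach voice passive o- → ozawsheshi.
number = singular: zero marking, form stays ozawsheshi.
Apply vowel harmony: ozawsheshi → ezawsheshi.
Vowel deletion: no change.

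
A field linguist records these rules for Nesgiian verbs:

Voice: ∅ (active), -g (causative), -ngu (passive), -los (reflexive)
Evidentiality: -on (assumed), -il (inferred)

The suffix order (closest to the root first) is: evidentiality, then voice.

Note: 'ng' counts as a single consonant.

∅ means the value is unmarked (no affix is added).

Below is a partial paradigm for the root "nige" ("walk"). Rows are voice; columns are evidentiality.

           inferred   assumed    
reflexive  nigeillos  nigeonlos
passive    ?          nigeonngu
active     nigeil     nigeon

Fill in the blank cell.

Attach evidentiality inferred -il → nigeil.
Attach voice passive -ngu → nigeilngu.

nigeilngu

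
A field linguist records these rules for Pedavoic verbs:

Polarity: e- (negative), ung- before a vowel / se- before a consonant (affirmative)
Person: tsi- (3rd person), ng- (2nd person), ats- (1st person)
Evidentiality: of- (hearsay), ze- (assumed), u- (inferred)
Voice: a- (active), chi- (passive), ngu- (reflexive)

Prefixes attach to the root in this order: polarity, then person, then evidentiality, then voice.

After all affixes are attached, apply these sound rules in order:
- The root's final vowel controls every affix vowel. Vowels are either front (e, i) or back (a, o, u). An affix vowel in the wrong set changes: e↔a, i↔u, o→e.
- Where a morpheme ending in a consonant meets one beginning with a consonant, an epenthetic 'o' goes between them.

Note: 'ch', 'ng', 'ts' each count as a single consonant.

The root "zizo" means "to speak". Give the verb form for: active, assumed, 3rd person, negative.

Attach polarity negative e- → ezizo.
Attach person 3rd person tsi- → tsiezizo.
Attach evidentiality assumed ze- → zetsiezizo.
Attach voice active a- → azetsiezizo.
Apply vowel harmony: azetsiezizo → azatsuazizo.
Epenthesis: no change.

azatsuazizo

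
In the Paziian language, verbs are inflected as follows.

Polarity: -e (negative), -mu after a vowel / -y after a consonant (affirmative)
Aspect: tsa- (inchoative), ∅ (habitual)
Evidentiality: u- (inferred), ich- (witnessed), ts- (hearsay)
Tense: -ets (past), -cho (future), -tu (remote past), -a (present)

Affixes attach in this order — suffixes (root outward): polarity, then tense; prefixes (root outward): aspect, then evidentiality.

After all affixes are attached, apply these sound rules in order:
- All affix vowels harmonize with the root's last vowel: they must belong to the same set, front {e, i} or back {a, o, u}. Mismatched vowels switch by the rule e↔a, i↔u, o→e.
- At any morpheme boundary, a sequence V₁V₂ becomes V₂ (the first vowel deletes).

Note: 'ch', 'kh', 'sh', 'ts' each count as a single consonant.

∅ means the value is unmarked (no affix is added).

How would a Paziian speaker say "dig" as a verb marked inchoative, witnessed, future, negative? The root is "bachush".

uchtsabachushacho

Attach aspect inchoative tsa- → tsabachush.
Attach evidentiality witnessed ich- → ichtsabachush.
Attach polarity negative -e → ichtsabachushe.
Attach tense future -cho → ichtsabachushecho.
Apply vowel harmony: ichtsabachushecho → uchtsabachushacho.
Vowel deletion: no change.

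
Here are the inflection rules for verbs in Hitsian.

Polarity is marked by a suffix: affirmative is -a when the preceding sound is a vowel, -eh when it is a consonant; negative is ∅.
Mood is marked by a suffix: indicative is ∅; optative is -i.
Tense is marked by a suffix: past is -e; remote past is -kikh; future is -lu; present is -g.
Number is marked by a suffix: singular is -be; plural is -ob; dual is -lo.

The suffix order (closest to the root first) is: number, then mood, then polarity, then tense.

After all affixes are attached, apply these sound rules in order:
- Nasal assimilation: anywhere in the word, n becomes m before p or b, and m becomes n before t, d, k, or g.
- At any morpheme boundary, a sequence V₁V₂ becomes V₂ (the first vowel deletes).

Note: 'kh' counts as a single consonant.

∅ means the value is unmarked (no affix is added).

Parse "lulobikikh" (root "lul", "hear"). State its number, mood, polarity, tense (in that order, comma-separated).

Segment: lul-ob-i-kikh.
number: -ob → plural.
mood: -i → optative.
polarity: ∅ → negative.
tense: -kikh → remote past.

plural, optative, negative, remote past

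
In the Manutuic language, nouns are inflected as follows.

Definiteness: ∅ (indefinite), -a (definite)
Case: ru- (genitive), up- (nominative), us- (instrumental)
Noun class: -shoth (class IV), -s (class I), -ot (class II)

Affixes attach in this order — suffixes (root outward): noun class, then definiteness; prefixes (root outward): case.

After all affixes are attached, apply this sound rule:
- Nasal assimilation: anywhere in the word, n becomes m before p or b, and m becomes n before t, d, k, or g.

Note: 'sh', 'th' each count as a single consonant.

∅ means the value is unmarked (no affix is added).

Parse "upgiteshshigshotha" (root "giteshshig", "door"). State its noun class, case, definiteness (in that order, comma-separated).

class IV, nominative, definite

Segment: up-giteshshig-shoth-a.
noun class: -shoth → class IV.
case: up- → nominative.
definiteness: -a → definite.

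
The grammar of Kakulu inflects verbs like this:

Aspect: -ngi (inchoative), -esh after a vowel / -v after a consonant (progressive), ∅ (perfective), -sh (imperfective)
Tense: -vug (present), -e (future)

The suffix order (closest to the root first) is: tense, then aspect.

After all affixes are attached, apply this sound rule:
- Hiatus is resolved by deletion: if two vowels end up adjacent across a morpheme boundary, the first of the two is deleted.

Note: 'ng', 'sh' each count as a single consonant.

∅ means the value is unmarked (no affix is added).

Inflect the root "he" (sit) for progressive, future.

Attach tense future -e → hee.
Attach aspect progressive -esh (after vowel 'e') → heeesh.
Apply vowel deletion: heeesh → hesh.

hesh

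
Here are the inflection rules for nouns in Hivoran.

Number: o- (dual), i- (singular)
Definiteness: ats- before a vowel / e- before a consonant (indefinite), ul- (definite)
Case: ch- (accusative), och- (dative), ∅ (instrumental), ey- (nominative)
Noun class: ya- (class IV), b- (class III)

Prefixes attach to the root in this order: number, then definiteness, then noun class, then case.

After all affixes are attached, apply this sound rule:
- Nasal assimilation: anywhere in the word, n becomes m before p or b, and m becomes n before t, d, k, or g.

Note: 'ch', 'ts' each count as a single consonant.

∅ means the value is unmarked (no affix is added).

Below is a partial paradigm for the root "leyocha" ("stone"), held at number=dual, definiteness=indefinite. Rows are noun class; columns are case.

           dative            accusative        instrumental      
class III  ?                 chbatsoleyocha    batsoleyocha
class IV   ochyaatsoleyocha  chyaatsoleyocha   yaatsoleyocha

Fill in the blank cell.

Attach number dual o- → oleyocha.
Attach definiteness indefinite ats- (before vowel 'o') → atsoleyocha.
Attach noun class class III b- → batsoleyocha.
Attach case dative och- → ochbatsoleyocha.
Nasal assimilation: no change.

ochbatsoleyocha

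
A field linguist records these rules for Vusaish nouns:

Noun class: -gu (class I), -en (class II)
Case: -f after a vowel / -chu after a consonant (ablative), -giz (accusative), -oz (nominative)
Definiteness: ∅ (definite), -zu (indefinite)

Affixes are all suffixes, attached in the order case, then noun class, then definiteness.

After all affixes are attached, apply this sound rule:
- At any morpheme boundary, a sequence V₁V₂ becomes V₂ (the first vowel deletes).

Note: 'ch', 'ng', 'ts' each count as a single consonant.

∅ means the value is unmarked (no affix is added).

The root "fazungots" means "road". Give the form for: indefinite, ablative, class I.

fazungotschuguzu

Attach case ablative -chu (after consonant 'ts') → fazungotschu.
Attach noun class class I -gu → fazungotschugu.
Attach definiteness indefinite -zu → fazungotschuguzu.
Vowel deletion: no change.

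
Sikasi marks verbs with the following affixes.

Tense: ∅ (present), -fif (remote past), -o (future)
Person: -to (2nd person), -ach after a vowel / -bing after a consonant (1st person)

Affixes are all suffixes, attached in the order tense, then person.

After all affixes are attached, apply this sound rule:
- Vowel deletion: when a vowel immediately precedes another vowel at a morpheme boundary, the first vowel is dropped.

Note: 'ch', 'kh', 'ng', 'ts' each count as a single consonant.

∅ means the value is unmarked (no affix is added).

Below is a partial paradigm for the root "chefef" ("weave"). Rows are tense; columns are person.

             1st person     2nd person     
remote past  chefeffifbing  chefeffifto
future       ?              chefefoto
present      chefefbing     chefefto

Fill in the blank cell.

chefefach

Attach tense future -o → chefefo.
Attach person 1st person -ach (after vowel 'o') → chefefoach.
Apply vowel deletion: chefefoach → chefefach.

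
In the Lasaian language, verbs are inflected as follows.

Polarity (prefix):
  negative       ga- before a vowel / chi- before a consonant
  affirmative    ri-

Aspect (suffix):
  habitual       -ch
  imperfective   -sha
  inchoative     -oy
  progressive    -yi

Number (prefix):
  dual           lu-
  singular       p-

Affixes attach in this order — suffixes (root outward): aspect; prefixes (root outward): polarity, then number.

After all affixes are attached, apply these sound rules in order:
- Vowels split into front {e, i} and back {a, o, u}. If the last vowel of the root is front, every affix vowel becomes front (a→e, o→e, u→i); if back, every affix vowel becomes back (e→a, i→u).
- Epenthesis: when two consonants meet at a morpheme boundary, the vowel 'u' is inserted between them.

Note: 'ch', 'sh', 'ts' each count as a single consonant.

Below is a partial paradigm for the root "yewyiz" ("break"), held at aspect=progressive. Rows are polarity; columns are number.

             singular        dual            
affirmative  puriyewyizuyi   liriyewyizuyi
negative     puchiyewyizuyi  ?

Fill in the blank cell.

Attach polarity negative chi- (before consonant 'y') → chiyewyiz.
Attach number dual lu- → luchiyewyiz.
Attach aspect progressive -yi → luchiyewyizyi.
Apply vowel harmony: luchiyewyizyi → lichiyewyizyi.
Apply epenthesis: lichiyewyizyi → lichiyewyizuyi.

lichiyewyizuyi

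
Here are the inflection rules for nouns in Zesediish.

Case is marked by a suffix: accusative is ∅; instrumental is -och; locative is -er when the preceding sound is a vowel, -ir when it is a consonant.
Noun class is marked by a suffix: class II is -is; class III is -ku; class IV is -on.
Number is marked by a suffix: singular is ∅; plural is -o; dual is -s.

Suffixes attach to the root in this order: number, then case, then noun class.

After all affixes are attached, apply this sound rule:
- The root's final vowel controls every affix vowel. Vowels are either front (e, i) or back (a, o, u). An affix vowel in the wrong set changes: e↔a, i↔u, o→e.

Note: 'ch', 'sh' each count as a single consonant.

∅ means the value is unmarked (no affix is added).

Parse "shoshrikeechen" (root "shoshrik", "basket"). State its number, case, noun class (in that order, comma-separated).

plural, instrumental, class IV

Segment: shoshrik-o-och-on.
number: -o → plural.
case: -och → instrumental.
noun class: -on → class IV.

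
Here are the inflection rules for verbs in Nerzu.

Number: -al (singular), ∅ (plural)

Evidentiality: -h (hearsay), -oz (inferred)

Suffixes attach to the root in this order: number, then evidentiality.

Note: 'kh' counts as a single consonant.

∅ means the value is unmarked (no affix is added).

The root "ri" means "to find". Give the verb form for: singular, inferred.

Attach number singular -al → rial.
Attach evidentiality inferred -oz → rialoz.

rialoz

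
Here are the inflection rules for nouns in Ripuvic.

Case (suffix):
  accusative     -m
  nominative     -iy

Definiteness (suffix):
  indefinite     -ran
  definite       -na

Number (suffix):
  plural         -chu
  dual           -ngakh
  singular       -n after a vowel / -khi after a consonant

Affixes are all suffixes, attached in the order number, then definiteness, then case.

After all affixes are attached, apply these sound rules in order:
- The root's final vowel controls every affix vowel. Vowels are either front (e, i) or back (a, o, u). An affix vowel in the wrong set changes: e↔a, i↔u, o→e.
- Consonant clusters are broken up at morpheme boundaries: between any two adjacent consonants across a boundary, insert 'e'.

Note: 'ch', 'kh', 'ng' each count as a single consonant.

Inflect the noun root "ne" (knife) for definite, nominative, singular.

Attach number singular -n (after vowel 'e') → nen.
Attach definiteness definite -na → nenna.
Attach case nominative -iy → nennaiy.
Apply vowel harmony: nennaiy → nenneiy.
Apply epenthesis: nenneiy → neneneiy.

neneneiy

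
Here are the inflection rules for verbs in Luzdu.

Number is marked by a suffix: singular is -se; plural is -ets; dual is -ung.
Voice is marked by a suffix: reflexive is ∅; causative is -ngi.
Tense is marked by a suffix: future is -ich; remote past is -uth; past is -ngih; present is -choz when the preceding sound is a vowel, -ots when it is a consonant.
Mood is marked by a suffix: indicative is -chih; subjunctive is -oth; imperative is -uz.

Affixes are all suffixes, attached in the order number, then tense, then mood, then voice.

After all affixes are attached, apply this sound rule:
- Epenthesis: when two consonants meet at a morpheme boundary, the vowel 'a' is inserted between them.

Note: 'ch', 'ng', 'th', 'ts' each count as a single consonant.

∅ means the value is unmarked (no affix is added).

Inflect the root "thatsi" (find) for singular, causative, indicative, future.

thatsiseichachihangi

Attach number singular -se → thatsise.
Attach tense future -ich → thatsiseich.
Attach mood indicative -chih → thatsiseichchih.
Attach voice causative -ngi → thatsiseichchihngi.
Apply epenthesis: thatsiseichchihngi → thatsiseichachihangi.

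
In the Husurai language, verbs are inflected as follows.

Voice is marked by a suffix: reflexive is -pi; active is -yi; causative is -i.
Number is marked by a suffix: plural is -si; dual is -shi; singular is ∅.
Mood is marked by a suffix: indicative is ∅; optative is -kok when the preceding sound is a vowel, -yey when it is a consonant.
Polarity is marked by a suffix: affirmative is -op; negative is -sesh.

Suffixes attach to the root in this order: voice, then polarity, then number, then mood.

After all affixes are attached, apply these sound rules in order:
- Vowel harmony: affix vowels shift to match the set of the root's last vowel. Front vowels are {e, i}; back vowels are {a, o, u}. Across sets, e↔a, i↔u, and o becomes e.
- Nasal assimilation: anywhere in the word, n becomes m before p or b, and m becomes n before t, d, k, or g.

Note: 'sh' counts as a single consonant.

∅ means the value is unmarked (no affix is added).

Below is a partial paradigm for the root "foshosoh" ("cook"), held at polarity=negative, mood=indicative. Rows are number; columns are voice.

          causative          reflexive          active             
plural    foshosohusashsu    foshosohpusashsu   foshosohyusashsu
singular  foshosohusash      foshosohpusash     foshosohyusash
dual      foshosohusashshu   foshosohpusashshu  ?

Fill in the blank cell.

foshosohyusashshu

Attach voice active -yi → foshosohyi.
Attach polarity negative -sesh → foshosohyisesh.
Attach number dual -shi → foshosohyiseshshi.
mood = indicative: zero marking, form stays foshosohyiseshshi.
Apply vowel harmony: foshosohyiseshshi → foshosohyusashshu.
Nasal assimilation: no change.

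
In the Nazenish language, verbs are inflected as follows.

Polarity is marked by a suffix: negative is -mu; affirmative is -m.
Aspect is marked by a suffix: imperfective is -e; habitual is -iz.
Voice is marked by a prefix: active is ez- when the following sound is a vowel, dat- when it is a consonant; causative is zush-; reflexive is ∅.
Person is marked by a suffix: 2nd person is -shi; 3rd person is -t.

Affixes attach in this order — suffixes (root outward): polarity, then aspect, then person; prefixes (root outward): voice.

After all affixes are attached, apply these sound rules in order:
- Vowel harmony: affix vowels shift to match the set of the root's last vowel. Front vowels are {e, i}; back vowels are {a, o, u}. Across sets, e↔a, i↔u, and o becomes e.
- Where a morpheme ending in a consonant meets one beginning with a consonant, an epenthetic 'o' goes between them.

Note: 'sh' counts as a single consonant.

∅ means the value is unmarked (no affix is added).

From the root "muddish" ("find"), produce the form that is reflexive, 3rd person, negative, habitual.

Attach polarity negative -mu → muddishmu.
Attach aspect habitual -iz → muddishmuiz.
voice = reflexive: zero marking, form stays muddishmuiz.
Attach person 3rd person -t → muddishmuizt.
Apply vowel harmony: muddishmuizt → muddishmiizt.
Apply epenthesis: muddishmiizt → muddishomiizot.

muddishomiizot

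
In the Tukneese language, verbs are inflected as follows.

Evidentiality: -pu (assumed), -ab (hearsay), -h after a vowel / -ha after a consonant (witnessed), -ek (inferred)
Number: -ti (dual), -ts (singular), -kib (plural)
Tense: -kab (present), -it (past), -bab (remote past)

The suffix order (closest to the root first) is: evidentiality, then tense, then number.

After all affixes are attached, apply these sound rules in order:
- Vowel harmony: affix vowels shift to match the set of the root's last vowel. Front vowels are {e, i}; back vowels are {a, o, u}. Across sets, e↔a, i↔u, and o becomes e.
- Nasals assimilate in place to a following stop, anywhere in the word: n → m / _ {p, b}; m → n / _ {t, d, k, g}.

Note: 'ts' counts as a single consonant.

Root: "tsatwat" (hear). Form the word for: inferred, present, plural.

tsatwatakkabkub

Attach evidentiality inferred -ek → tsatwatek.
Attach tense present -kab → tsatwatekkab.
Attach number plural -kib → tsatwatekkabkib.
Apply vowel harmony: tsatwatekkabkib → tsatwatakkabkub.
Nasal assimilation: no change.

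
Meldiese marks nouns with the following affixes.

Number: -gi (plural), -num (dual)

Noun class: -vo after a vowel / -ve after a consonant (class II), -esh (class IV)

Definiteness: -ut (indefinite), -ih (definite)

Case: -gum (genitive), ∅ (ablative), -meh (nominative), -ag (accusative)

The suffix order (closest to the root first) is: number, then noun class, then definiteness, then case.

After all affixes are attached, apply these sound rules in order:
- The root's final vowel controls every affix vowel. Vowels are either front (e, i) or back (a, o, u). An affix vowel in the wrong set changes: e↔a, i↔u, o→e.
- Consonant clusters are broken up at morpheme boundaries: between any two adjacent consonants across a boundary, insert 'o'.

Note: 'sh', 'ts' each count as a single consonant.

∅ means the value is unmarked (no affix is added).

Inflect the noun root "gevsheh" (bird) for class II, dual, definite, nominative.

Attach number dual -num → gevshehnum.
Attach noun class class II -ve (after consonant 'm') → gevshehnumve.
Attach definiteness definite -ih → gevshehnumveih.
Attach case nominative -meh → gevshehnumveihmeh.
Apply vowel harmony: gevshehnumveihmeh → gevshehnimveihmeh.
Apply epenthesis: gevshehnimveihmeh → gevshehonimoveihomeh.

gevshehonimoveihomeh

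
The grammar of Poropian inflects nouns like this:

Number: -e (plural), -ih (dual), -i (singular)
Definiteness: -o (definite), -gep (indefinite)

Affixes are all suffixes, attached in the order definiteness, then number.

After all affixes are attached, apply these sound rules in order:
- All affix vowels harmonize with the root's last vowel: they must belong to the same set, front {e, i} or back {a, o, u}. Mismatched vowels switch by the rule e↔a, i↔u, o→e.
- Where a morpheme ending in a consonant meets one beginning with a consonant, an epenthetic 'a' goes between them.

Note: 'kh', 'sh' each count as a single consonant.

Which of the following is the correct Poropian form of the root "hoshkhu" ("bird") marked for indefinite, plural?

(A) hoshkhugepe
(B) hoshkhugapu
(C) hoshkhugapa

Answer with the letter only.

Attach definiteness indefinite -gep → hoshkhugep.
Attach number plural -e → hoshkhugepe.
Apply vowel harmony: hoshkhugepe → hoshkhugapa.
Epenthesis: no change.
So the correct form is hoshkhugapa, option (C).
(A) hoshkhugepe is wrong: it fails to apply the sound rule(s).
(B) hoshkhugapu is wrong: it uses singular instead of plural for number.

C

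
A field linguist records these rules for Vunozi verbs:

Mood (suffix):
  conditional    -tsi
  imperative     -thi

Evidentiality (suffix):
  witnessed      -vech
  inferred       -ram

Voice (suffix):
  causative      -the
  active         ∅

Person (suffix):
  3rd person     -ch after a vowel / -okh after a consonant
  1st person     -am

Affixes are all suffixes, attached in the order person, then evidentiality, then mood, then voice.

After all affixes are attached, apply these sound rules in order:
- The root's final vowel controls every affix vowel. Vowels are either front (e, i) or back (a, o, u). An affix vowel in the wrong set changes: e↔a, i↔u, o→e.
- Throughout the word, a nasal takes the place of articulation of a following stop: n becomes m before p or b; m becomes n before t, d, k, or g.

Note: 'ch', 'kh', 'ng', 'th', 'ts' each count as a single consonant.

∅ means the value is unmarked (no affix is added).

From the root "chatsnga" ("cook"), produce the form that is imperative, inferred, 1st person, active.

chatsngaamramthu

Attach person 1st person -am → chatsngaam.
Attach evidentiality inferred -ram → chatsngaamram.
Attach mood imperative -thi → chatsngaamramthi.
voice = active: zero marking, form stays chatsngaamramthi.
Apply vowel harmony: chatsngaamramthi → chatsngaamramthu.
Nasal assimilation: no change.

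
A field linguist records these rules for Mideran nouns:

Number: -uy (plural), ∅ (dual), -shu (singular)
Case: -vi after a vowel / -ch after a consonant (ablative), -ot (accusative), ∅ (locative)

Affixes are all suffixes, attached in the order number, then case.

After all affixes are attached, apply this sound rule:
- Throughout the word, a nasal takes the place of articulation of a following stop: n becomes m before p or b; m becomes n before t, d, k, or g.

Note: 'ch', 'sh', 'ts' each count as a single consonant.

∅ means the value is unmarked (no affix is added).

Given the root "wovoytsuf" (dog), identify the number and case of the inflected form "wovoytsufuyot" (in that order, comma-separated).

plural, accusative

Segment: wovoytsuf-uy-ot.
number: -uy → plural.
case: -ot → accusative.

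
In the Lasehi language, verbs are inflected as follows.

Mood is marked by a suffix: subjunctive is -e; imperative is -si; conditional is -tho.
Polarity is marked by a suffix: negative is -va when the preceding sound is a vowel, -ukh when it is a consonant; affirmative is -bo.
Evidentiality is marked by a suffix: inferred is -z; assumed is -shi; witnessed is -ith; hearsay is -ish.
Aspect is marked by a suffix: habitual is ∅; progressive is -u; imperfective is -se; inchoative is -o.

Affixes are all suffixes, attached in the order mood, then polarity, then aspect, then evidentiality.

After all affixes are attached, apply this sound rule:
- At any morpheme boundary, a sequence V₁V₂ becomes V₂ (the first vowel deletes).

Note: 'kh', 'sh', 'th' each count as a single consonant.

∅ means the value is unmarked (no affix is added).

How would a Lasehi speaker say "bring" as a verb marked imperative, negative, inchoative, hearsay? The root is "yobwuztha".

Attach mood imperative -si → yobwuzthasi.
Attach polarity negative -va (after vowel 'i') → yobwuzthasiva.
Attach aspect inchoative -o → yobwuzthasivao.
Attach evidentiality hearsay -ish → yobwuzthasivaoish.
Apply vowel deletion: yobwuzthasivaoish → yobwuzthasivish.

yobwuzthasivish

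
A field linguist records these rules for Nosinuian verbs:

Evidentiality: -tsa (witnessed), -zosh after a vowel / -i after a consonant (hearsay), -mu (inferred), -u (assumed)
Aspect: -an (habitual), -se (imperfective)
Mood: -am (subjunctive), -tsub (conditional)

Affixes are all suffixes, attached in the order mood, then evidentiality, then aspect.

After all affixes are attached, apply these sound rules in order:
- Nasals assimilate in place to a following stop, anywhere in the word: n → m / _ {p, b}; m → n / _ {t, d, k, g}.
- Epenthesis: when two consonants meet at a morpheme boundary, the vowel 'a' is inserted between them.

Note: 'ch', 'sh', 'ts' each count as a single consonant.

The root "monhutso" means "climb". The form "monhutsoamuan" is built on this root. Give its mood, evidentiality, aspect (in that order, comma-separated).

Segment: monhutso-am-u-an.
mood: -am → subjunctive.
evidentiality: -u → assumed.
aspect: -an → habitual.

subjunctive, assumed, habitual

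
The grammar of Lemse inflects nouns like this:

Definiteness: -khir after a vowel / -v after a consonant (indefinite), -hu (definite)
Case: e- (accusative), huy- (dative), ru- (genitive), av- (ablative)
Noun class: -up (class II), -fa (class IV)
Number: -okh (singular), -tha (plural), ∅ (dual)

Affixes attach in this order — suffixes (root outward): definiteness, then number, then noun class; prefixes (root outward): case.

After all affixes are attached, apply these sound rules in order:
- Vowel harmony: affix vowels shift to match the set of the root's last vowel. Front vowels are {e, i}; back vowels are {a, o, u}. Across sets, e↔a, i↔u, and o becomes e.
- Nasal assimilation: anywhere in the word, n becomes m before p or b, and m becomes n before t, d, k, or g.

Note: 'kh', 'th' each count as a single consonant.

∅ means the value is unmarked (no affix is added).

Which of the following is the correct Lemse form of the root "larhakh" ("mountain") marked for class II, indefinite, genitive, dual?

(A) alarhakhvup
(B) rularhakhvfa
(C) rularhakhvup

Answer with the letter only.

Attach definiteness indefinite -v (after consonant 'kh') → larhakhv.
number = dual: zero marking, form stays larhakhv.
Attach case genitive ru- → rularhakhv.
Attach noun class class II -up → rularhakhvup.
Vowel harmony: no change.
Nasal assimilation: no change.
So the correct form is rularhakhvup, option (C).
(A) alarhakhvup is wrong: it uses accusative instead of genitive for case.
(B) rularhakhvfa is wrong: it uses class IV instead of class II for noun class.

C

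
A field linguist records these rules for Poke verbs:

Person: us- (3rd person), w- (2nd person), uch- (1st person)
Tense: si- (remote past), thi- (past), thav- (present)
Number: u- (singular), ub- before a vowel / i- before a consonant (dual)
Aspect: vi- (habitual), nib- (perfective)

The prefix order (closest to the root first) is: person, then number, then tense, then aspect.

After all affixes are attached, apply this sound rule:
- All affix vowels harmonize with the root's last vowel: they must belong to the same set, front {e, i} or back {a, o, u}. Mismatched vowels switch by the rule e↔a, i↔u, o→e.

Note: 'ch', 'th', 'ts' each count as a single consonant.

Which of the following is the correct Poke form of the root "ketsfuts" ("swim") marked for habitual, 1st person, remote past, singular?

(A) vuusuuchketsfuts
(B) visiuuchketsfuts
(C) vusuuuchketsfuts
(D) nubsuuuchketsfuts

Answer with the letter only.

Attach person 1st person uch- → uchketsfuts.
Attach number singular u- → uuchketsfuts.
Attach tense remote past si- → siuuchketsfuts.
Attach aspect habitual vi- → visiuuchketsfuts.
Apply vowel harmony: visiuuchketsfuts → vusuuuchketsfuts.
So the correct form is vusuuuchketsfuts, option (C).
(B) visiuuchketsfuts is wrong: it fails to apply the sound rule(s).
(A) vuusuuchketsfuts is wrong: it has the affixes in the wrong order.
(D) nubsuuuchketsfuts is wrong: it uses perfective instead of habitual for aspect.

C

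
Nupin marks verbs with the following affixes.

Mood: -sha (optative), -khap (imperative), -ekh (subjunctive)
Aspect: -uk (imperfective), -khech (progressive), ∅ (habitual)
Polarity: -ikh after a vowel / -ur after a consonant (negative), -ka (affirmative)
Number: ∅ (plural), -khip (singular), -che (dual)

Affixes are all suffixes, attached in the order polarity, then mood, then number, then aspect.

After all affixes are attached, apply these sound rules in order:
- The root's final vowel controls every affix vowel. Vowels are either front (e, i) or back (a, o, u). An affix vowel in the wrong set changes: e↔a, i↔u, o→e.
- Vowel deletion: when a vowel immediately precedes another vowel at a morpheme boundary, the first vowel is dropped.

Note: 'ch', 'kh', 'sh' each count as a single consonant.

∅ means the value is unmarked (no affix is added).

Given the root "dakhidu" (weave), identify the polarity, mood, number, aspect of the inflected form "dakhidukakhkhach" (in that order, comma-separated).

Segment: dakhidu-ka-ekh-khech.
polarity: -ka → affirmative.
mood: -ekh → subjunctive.
number: ∅ → plural.
aspect: -khech → progressive.

affirmative, subjunctive, plural, progressive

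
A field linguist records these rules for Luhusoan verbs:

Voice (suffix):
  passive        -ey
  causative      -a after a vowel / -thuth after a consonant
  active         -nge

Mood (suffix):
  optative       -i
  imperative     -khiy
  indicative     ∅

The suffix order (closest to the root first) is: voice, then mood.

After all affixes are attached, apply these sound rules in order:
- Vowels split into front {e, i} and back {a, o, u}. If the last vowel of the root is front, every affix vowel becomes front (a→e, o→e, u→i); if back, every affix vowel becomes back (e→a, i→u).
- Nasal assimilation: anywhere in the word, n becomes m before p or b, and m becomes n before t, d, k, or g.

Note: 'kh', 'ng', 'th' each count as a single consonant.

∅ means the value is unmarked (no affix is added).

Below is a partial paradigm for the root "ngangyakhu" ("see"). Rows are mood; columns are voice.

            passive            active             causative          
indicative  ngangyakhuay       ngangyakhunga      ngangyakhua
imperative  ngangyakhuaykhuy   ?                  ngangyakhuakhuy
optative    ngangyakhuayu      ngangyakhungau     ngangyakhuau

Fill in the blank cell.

ngangyakhungakhuy

Attach voice active -nge → ngangyakhunge.
Attach mood imperative -khiy → ngangyakhungekhiy.
Apply vowel harmony: ngangyakhungekhiy → ngangyakhungakhuy.
Nasal assimilation: no change.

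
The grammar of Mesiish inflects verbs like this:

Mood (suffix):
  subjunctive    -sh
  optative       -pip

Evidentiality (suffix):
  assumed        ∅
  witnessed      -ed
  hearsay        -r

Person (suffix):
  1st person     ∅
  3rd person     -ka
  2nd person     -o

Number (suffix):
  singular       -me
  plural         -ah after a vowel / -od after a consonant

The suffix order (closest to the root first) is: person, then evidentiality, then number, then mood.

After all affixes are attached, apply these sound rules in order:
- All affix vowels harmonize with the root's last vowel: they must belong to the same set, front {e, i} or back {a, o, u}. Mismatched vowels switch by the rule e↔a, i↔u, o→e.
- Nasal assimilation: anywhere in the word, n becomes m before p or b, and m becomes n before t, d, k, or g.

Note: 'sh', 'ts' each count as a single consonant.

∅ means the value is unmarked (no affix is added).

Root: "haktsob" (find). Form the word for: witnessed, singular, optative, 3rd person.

haktsobkaadmapup

Attach person 3rd person -ka → haktsobka.
Attach evidentiality witnessed -ed → haktsobkaed.
Attach number singular -me → haktsobkaedme.
Attach mood optative -pip → haktsobkaedmepip.
Apply vowel harmony: haktsobkaedmepip → haktsobkaadmapup.
Nasal assimilation: no change.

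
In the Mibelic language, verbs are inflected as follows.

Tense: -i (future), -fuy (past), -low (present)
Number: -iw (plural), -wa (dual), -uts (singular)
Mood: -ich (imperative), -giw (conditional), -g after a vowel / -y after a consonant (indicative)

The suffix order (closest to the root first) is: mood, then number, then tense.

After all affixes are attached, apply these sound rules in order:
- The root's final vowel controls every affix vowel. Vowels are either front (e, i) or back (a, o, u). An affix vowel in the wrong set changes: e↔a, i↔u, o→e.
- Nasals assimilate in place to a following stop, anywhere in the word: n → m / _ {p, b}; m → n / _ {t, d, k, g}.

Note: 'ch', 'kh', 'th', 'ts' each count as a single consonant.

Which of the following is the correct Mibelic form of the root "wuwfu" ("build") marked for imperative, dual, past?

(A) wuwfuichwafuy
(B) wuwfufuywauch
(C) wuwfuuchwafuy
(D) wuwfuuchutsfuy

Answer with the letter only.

C

Attach mood imperative -ich → wuwfuich.
Attach number dual -wa → wuwfuichwa.
Attach tense past -fuy → wuwfuichwafuy.
Apply vowel harmony: wuwfuichwafuy → wuwfuuchwafuy.
Nasal assimilation: no change.
So the correct form is wuwfuuchwafuy, option (C).
(B) wuwfufuywauch is wrong: it has the affixes in the wrong order.
(D) wuwfuuchutsfuy is wrong: it uses singular instead of dual for number.
(A) wuwfuichwafuy is wrong: it fails to apply the sound rule(s).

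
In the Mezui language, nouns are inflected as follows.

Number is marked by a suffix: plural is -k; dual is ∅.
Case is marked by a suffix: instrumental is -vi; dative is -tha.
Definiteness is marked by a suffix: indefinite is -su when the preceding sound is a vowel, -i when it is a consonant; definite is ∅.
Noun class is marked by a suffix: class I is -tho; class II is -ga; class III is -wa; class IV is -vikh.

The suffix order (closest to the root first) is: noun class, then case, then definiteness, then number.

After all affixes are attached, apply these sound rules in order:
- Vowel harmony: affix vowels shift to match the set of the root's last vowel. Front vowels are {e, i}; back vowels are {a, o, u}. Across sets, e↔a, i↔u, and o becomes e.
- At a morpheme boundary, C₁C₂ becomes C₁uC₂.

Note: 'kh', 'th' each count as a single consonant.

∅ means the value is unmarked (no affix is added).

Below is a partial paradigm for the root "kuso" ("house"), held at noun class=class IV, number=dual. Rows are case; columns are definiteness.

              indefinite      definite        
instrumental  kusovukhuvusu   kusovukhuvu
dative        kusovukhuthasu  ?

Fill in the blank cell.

Attach noun class class IV -vikh → kusovikh.
Attach case dative -tha → kusovikhtha.
definiteness = definite: zero marking, form stays kusovikhtha.
number = dual: zero marking, form stays kusovikhtha.
Apply vowel harmony: kusovikhtha → kusovukhtha.
Apply epenthesis: kusovukhtha → kusovukhutha.

kusovukhutha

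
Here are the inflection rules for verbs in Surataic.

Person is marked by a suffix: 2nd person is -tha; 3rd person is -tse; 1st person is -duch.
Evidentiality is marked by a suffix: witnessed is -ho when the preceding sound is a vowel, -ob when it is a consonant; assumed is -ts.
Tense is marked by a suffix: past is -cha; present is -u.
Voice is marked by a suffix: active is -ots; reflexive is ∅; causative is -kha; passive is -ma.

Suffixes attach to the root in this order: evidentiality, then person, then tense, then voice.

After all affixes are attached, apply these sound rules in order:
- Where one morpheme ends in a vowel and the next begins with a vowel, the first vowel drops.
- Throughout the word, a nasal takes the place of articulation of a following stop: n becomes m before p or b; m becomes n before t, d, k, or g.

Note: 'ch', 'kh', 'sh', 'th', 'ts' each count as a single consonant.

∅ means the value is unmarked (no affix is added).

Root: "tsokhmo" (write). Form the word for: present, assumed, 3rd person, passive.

tsokhmotstsuma

Attach evidentiality assumed -ts → tsokhmots.
Attach person 3rd person -tse → tsokhmotstse.
Attach tense present -u → tsokhmotstseu.
Attach voice passive -ma → tsokhmotstseuma.
Apply vowel deletion: tsokhmotstseuma → tsokhmotstsuma.
Nasal assimilation: no change.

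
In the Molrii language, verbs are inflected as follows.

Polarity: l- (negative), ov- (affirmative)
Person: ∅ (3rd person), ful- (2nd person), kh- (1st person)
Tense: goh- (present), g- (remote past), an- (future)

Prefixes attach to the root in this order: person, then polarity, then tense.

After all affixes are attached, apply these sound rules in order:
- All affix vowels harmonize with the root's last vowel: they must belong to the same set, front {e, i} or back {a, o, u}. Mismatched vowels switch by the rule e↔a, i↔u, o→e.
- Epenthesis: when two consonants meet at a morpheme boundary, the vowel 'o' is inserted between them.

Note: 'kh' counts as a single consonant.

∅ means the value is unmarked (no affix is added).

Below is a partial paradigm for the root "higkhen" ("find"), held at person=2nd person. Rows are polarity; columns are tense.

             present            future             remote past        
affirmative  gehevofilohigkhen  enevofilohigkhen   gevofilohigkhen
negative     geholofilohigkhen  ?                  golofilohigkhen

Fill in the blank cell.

Attach person 2nd person ful- → fulhigkhen.
Attach polarity negative l- → lfulhigkhen.
Attach tense future an- → anlfulhigkhen.
Apply vowel harmony: anlfulhigkhen → enlfilhigkhen.
Apply epenthesis: enlfilhigkhen → enolofilohigkhen.

enolofilohigkhen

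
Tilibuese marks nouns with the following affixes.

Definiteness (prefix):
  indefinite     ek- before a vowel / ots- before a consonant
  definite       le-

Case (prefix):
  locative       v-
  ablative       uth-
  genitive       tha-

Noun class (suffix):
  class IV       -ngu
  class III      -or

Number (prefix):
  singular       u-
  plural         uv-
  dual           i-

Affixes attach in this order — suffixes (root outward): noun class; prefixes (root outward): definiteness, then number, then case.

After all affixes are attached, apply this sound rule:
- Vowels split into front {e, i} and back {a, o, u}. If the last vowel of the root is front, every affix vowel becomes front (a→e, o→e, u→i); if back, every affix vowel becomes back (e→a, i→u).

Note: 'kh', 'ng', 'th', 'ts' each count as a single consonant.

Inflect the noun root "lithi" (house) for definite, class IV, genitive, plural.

Attach noun class class IV -ngu → lithingu.
Attach definiteness definite le- → lelithingu.
Attach number plural uv- → uvlelithingu.
Attach case genitive tha- → thauvlelithingu.
Apply vowel harmony: thauvlelithingu → theivlelithingi.

theivlelithingi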